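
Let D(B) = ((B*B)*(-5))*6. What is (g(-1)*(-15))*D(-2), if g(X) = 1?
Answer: 1800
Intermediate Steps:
D(B) = -30*B² (D(B) = (B²*(-5))*6 = -5*B²*6 = -30*B²)
(g(-1)*(-15))*D(-2) = (1*(-15))*(-30*(-2)²) = -(-450)*4 = -15*(-120) = 1800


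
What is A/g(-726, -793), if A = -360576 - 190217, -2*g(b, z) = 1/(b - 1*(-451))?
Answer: -302936150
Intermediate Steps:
g(b, z) = -1/(2*(451 + b)) (g(b, z) = -1/(2*(b - 1*(-451))) = -1/(2*(b + 451)) = -1/(2*(451 + b)))
A = -550793
A/g(-726, -793) = -550793/((-1/(902 + 2*(-726)))) = -550793/((-1/(902 - 1452))) = -550793/((-1/(-550))) = -550793/((-1*(-1/550))) = -550793/1/550 = -550793*550 = -302936150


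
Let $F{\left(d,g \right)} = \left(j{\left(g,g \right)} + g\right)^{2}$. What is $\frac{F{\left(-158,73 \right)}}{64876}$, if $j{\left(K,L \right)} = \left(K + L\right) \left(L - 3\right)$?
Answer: $\frac{105945849}{64876} \approx 1633.1$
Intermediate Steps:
$j{\left(K,L \right)} = \left(-3 + L\right) \left(K + L\right)$ ($j{\left(K,L \right)} = \left(K + L\right) \left(-3 + L\right) = \left(-3 + L\right) \left(K + L\right)$)
$F{\left(d,g \right)} = \left(- 5 g + 2 g^{2}\right)^{2}$ ($F{\left(d,g \right)} = \left(\left(g^{2} - 3 g - 3 g + g g\right) + g\right)^{2} = \left(\left(g^{2} - 3 g - 3 g + g^{2}\right) + g\right)^{2} = \left(\left(- 6 g + 2 g^{2}\right) + g\right)^{2} = \left(- 5 g + 2 g^{2}\right)^{2}$)
$\frac{F{\left(-158,73 \right)}}{64876} = \frac{73^{2} \left(-5 + 2 \cdot 73\right)^{2}}{64876} = 5329 \left(-5 + 146\right)^{2} \cdot \frac{1}{64876} = 5329 \cdot 141^{2} \cdot \frac{1}{64876} = 5329 \cdot 19881 \cdot \frac{1}{64876} = 105945849 \cdot \frac{1}{64876} = \frac{105945849}{64876}$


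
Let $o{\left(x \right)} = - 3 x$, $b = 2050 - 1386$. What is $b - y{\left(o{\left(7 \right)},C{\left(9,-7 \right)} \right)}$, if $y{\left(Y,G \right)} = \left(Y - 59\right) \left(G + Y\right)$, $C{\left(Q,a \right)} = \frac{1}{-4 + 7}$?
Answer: $- \frac{2968}{3} \approx -989.33$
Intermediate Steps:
$b = 664$
$C{\left(Q,a \right)} = \frac{1}{3}$
$y{\left(Y,G \right)} = \left(-59 + Y\right) \left(G + Y\right)$
$b - y{\left(o{\left(7 \right)},C{\left(9,-7 \right)} \right)} = 664 - \left(\left(\left(-3\right) 7\right)^{2} - \frac{59}{3} - 59 \left(\left(-3\right) 7\right) + \frac{\left(-3\right) 7}{3}\right) = 664 - \left(\left(-21\right)^{2} - \frac{59}{3} - -1239 + \frac{1}{3} \left(-21\right)\right) = 664 - \left(441 - \frac{59}{3} + 1239 - 7\right) = 664 - \frac{4960}{3} = - \frac{2968}{3}$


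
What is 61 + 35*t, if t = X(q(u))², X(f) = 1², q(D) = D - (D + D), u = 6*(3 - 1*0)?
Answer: 96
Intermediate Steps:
u = 18 (u = 6*(3 + 0) = 6*3 = 18)
q(D) = -D (q(D) = D - 2*D = -D)
X(f) = 1
t = 1 (t = 1² = 1)
61 + 35*t = 61 + 35*1 = 61 + 35 = 96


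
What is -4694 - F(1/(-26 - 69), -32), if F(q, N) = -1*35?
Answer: -4659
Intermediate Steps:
F(q, N) = -35
-4694 - F(1/(-26 - 69), -32) = -4694 - 1*(-35) = -4694 + 35 = -4659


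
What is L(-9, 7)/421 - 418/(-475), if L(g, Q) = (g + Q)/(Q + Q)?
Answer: 64809/73675 ≈ 0.87966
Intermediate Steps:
L(g, Q) = (Q + g)/(2*Q) (L(g, Q) = (Q + g)/((2*Q)) = (Q + g)*(1/(2*Q)) = (Q + g)/(2*Q))
L(-9, 7)/421 - 418/(-475) = ((½)*(7 - 9)/7)/421 - 418/(-475) = ((½)*(⅐)*(-2))*(1/421) - 418*(-1/475) = -⅐*1/421 + 22/25 = -1/2947 + 22/25 = 64809/73675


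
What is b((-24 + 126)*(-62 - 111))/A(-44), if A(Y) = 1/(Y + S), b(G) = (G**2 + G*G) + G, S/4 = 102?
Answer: 226679174904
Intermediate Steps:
S = 408 (S = 4*102 = 408)
b(G) = G + 2*G**2 (b(G) = (G**2 + G**2) + G = 2*G**2 + G = G + 2*G**2)
A(Y) = 1/(408 + Y) (A(Y) = 1/(Y + 408) = 1/(408 + Y))
b((-24 + 126)*(-62 - 111))/A(-44) = (((-24 + 126)*(-62 - 111))*(1 + 2*((-24 + 126)*(-62 - 111))))/(1/(408 - 44)) = ((102*(-173))*(1 + 2*(102*(-173))))/(1/364) = (-17646*(1 + 2*(-17646)))/(1/364) = -17646*(1 - 35292)*364 = -17646*(-35291)*364 = 622744986*364 = 226679174904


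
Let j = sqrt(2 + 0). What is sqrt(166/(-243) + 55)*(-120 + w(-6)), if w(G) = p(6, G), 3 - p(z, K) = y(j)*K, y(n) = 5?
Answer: -29*sqrt(39597)/9 ≈ -641.19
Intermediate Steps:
j = sqrt(2) ≈ 1.4142
p(z, K) = 3 - 5*K
w(G) = 3 - 5*G
sqrt(166/(-243) + 55)*(-120 + w(-6)) = sqrt(166/(-243) + 55)*(-120 + (3 - 5*(-6))) = sqrt(166*(-1/243) + 55)*(-120 + (3 + 30)) = sqrt(-166/243 + 55)*(-120 + 33) = sqrt(13199/243)*(-87) = (sqrt(39597)/27)*(-87) = -29*sqrt(39597)/9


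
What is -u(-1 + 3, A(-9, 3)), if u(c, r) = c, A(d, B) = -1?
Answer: -2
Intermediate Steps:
-u(-1 + 3, A(-9, 3)) = -(-1 + 3) = -1*2 = -2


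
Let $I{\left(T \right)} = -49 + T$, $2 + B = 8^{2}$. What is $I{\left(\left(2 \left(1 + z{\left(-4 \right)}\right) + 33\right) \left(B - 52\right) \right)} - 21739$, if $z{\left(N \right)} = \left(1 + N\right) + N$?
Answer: $-21578$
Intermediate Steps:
$z{\left(N \right)} = 1 + 2 N$
$B = 62$ ($B = -2 + 8^{2} = -2 + 64 = 62$)
$I{\left(\left(2 \left(1 + z{\left(-4 \right)}\right) + 33\right) \left(B - 52\right) \right)} - 21739 = \left(-49 + \left(2 \left(1 + \left(1 + 2 \left(-4\right)\right)\right) + 33\right) \left(62 - 52\right)\right) - 21739 = \left(-49 + \left(2 \left(1 + \left(1 - 8\right)\right) + 33\right) 10\right) - 21739 = \left(-49 + \left(2 \left(1 - 7\right) + 33\right) 10\right) - 21739 = \left(-49 + \left(2 \left(-6\right) + 33\right) 10\right) - 21739 = \left(-49 + \left(-12 + 33\right) 10\right) - 21739 = \left(-49 + 21 \cdot 10\right) - 21739 = \left(-49 + 210\right) - 21739 = 161 - 21739 = -21578$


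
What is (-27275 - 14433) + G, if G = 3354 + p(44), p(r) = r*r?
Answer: -36418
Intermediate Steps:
p(r) = r**2
G = 5290 (G = 3354 + 44**2 = 3354 + 1936 = 5290)
(-27275 - 14433) + G = (-27275 - 14433) + 5290 = -41708 + 5290 = -36418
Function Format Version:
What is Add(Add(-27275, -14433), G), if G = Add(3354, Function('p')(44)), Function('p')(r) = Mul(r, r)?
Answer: -36418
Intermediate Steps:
Function('p')(r) = Pow(r, 2)
G = 5290 (G = Add(3354, Pow(44, 2)) = Add(3354, 1936) = 5290)
Add(Add(-27275, -14433), G) = Add(Add(-27275, -14433), 5290) = Add(-41708, 5290) = -36418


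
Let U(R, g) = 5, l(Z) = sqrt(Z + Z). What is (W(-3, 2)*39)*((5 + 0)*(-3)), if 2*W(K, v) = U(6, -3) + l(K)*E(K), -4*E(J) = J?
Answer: -2925/2 - 1755*I*sqrt(6)/8 ≈ -1462.5 - 537.36*I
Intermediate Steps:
l(Z) = sqrt(2)*sqrt(Z) (l(Z) = sqrt(2*Z) = sqrt(2)*sqrt(Z))
E(J) = -J/4
W(K, v) = 5/2 - sqrt(2)*K**(3/2)/8 (W(K, v) = (5 + (sqrt(2)*sqrt(K))*(-K/4))/2 = (5 - sqrt(2)*K**(3/2)/4)/2 = 5/2 - sqrt(2)*K**(3/2)/8)
(W(-3, 2)*39)*((5 + 0)*(-3)) = ((5/2 - sqrt(2)*(-3)**(3/2)/8)*39)*((5 + 0)*(-3)) = ((5/2 - sqrt(2)*(-3*I*sqrt(3))/8)*39)*(5*(-3)) = ((5/2 + 3*I*sqrt(6)/8)*39)*(-15) = (195/2 + 117*I*sqrt(6)/8)*(-15) = -2925/2 - 1755*I*sqrt(6)/8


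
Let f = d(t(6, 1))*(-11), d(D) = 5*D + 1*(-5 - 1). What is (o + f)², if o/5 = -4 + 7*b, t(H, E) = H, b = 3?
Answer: 32041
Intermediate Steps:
d(D) = -6 + 5*D (d(D) = 5*D + 1*(-6) = 5*D - 6 = -6 + 5*D)
o = 85 (o = 5*(-4 + 7*3) = 5*(-4 + 21) = 5*17 = 85)
f = -264 (f = (-6 + 5*6)*(-11) = (-6 + 30)*(-11) = 24*(-11) = -264)
(o + f)² = (85 - 264)² = (-179)² = 32041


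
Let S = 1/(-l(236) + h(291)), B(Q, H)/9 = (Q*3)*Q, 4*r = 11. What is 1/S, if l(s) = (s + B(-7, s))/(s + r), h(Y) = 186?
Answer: 171394/955 ≈ 179.47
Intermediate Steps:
r = 11/4 (r = (1/4)*11 = 11/4 ≈ 2.7500)
B(Q, H) = 27*Q**2 (B(Q, H) = 9*((Q*3)*Q) = 9*((3*Q)*Q) = 9*(3*Q**2) = 27*Q**2)
l(s) = (1323 + s)/(11/4 + s) (l(s) = (s + 27*(-7)**2)/(s + 11/4) = (s + 27*49)/(11/4 + s) = (s + 1323)/(11/4 + s) = (1323 + s)/(11/4 + s))
S = 955/171394 (S = 1/(-4*(1323 + 236)/(11 + 4*236) + 186) = 1/(-4*1559/(11 + 944) + 186) = 1/(-4*1559/955 + 186) = 1/(-1*6236/955 + 186) = 1/(-6236/955 + 186) = 1/(171394/955) = 955/171394 ≈ 0.0055720)
1/S = 1/(955/171394) = 171394/955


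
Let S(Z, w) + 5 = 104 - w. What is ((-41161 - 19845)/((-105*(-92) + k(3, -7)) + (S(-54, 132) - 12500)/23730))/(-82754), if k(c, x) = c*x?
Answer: 103405170/1351969458607 ≈ 7.6485e-5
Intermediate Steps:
S(Z, w) = 99 - w (S(Z, w) = -5 + (104 - w) = 99 - w)
((-41161 - 19845)/((-105*(-92) + k(3, -7)) + (S(-54, 132) - 12500)/23730))/(-82754) = ((-41161 - 19845)/((-105*(-92) + 3*(-7)) + ((99 - 1*132) - 12500)/23730))/(-82754) = -61006/((9660 - 21) + ((99 - 132) - 12500)*(1/23730))*(-1/82754) = -61006/(9639 + (-33 - 12500)*(1/23730))*(-1/82754) = -61006/(9639 - 12533*1/23730)*(-1/82754) = -61006/(9639 - 12533/23730)*(-1/82754) = -61006/228720937/23730*(-1/82754) = -61006*23730/228720937*(-1/82754) = -1447672380/228720937*(-1/82754) = 103405170/1351969458607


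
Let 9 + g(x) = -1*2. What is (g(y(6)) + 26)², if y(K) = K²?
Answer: 225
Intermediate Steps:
g(x) = -11 (g(x) = -9 - 1*2 = -9 - 2 = -11)
(g(y(6)) + 26)² = (-11 + 26)² = 15² = 225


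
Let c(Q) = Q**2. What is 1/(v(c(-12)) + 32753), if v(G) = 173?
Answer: 1/32926 ≈ 3.0371e-5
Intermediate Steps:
1/(v(c(-12)) + 32753) = 1/(173 + 32753) = 1/32926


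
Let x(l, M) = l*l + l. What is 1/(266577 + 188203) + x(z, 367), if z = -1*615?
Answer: 171729475801/454780 ≈ 3.7761e+5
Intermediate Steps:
z = -615
x(l, M) = l + l² (x(l, M) = l² + l = l + l²)
1/(266577 + 188203) + x(z, 367) = 1/(266577 + 188203) - 615*(1 - 615) = 1/454780 - 615*(-614) = 1/454780 + 377610 = 171729475801/454780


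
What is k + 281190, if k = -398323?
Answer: -117133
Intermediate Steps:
k + 281190 = -398323 + 281190 = -117133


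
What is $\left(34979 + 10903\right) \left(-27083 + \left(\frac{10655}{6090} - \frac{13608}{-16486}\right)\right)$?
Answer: $- \frac{2079118074649839}{1673329} \approx -1.2425 \cdot 10^{9}$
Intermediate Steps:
$\left(34979 + 10903\right) \left(-27083 + \left(\frac{10655}{6090} - \frac{13608}{-16486}\right)\right) = 45882 \left(-27083 + \left(10655 \cdot \frac{1}{6090} - - \frac{6804}{8243}\right)\right) = 45882 \left(-27083 + \left(\frac{2131}{1218} + \frac{6804}{8243}\right)\right) = 45882 \left(-27083 + \frac{25853105}{10039974}\right) = 45882 \left(- \frac{271886762737}{10039974}\right) = - \frac{2079118074649839}{1673329}$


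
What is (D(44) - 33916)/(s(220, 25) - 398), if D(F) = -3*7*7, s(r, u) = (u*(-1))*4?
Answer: 34063/498 ≈ 68.400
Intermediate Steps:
s(r, u) = -4*u (s(r, u) = -u*4 = -4*u)
D(F) = -147 (D(F) = -21*7 = -147)
(D(44) - 33916)/(s(220, 25) - 398) = (-147 - 33916)/(-4*25 - 398) = -34063/(-100 - 398) = -34063/(-498) = -34063*(-1/498) = 34063/498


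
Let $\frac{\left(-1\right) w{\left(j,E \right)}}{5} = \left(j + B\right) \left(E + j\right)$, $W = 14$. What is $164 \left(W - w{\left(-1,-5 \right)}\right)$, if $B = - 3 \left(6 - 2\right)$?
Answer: $66256$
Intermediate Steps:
$B = -12$ ($B = \left(-3\right) 4 = -12$)
$w{\left(j,E \right)} = - 5 \left(-12 + j\right) \left(E + j\right)$ ($w{\left(j,E \right)} = - 5 \left(j - 12\right) \left(E + j\right) = - 5 \left(-12 + j\right) \left(E + j\right)$)
$164 \left(W - w{\left(-1,-5 \right)}\right) = 164 \left(14 - \left(- 5 \left(-1\right)^{2} + 60 \left(-5\right) + 60 \left(-1\right) - \left(-25\right) \left(-1\right)\right)\right) = 164 \left(14 - \left(\left(-5\right) 1 - 300 - 60 - 25\right)\right) = 164 \left(14 - \left(-5 - 300 - 60 - 25\right)\right) = 164 \left(14 - -390\right) = 164 \left(14 + 390\right) = 164 \cdot 404 = 66256$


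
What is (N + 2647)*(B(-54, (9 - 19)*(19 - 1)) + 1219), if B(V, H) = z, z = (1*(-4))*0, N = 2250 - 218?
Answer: 5703701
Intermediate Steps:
N = 2032
z = 0 (z = -4*0 = 0)
B(V, H) = 0
(N + 2647)*(B(-54, (9 - 19)*(19 - 1)) + 1219) = (2032 + 2647)*(0 + 1219) = 4679*1219 = 5703701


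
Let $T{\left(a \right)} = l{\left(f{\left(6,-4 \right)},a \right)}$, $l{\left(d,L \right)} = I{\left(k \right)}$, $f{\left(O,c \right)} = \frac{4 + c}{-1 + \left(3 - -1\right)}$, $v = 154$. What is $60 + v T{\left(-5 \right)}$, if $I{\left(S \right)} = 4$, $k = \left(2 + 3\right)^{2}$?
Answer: $676$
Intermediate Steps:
$k = 25$ ($k = 5^{2} = 25$)
$f{\left(O,c \right)} = \frac{4}{3} + \frac{c}{3}$ ($f{\left(O,c \right)} = \frac{4 + c}{-1 + \left(3 + 1\right)} = \frac{4 + c}{-1 + 4} = \frac{4 + c}{3} = \left(4 + c\right) \frac{1}{3} = \frac{4}{3} + \frac{c}{3}$)
$l{\left(d,L \right)} = 4$
$T{\left(a \right)} = 4$
$60 + v T{\left(-5 \right)} = 60 + 154 \cdot 4 = 60 + 616 = 676$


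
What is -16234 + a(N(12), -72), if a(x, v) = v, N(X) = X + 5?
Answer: -16306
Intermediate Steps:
N(X) = 5 + X
-16234 + a(N(12), -72) = -16234 - 72 = -16306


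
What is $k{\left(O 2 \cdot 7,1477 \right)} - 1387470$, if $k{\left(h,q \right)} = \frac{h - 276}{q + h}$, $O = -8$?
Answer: $- \frac{1893896938}{1365} \approx -1.3875 \cdot 10^{6}$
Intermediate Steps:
$k{\left(h,q \right)} = \frac{-276 + h}{h + q}$
$k{\left(O 2 \cdot 7,1477 \right)} - 1387470 = \frac{-276 + \left(-8\right) 2 \cdot 7}{\left(-8\right) 2 \cdot 7 + 1477} - 1387470 = \frac{-276 - 112}{\left(-16\right) 7 + 1477} - 1387470 = \frac{-276 - 112}{-112 + 1477} - 1387470 = \frac{1}{1365} \left(-388\right) - 1387470 = - \frac{388}{1365} - 1387470 = - \frac{1893896938}{1365}$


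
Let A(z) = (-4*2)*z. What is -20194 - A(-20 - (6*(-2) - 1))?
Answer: -20250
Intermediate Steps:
A(z) = -8*z
-20194 - A(-20 - (6*(-2) - 1)) = -20194 - (-8)*(-20 - (6*(-2) - 1)) = -20194 - (-8)*(-20 - (-12 - 1)) = -20194 - (-8)*(-20 - 1*(-13)) = -20194 - (-8)*(-20 + 13) = -20194 - (-8)*(-7) = -20194 - 1*56 = -20194 - 56 = -20250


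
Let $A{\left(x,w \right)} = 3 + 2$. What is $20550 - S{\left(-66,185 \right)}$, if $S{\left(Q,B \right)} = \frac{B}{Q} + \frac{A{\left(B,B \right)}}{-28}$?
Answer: $\frac{18990955}{924} \approx 20553.0$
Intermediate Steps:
$A{\left(x,w \right)} = 5$
$S{\left(Q,B \right)} = - \frac{5}{28} + \frac{B}{Q}$ ($S{\left(Q,B \right)} = \frac{B}{Q} + \frac{5}{-28} = \frac{B}{Q} + 5 \left(- \frac{1}{28}\right) = \frac{B}{Q} - \frac{5}{28} = - \frac{5}{28} + \frac{B}{Q}$)
$20550 - S{\left(-66,185 \right)} = 20550 - \left(- \frac{5}{28} + \frac{185}{-66}\right) = 20550 - \left(- \frac{5}{28} + 185 \left(- \frac{1}{66}\right)\right) = 20550 - \left(- \frac{5}{28} - \frac{185}{66}\right) = 20550 - - \frac{2755}{924} = 20550 + \frac{2755}{924} = \frac{18990955}{924}$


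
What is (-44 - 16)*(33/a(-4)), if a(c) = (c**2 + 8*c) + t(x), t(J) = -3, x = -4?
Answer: 1980/19 ≈ 104.21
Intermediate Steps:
a(c) = -3 + c**2 + 8*c (a(c) = (c**2 + 8*c) - 3 = -3 + c**2 + 8*c)
(-44 - 16)*(33/a(-4)) = (-44 - 16)*(33/(-3 + (-4)**2 + 8*(-4))) = -1980/(-3 + 16 - 32) = -1980/(-19) = -1980*(-1)/19 = -60*(-33/19) = 1980/19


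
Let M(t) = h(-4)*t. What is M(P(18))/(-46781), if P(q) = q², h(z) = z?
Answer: 1296/46781 ≈ 0.027704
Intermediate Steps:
M(t) = -4*t
M(P(18))/(-46781) = -4*18²/(-46781) = -4*324*(-1/46781) = -1296*(-1/46781) = 1296/46781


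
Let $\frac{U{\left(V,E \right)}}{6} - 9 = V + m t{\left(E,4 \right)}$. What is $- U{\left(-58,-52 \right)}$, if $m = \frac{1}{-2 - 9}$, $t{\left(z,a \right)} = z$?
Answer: $\frac{2922}{11} \approx 265.64$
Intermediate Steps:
$m = - \frac{1}{11}$ ($m = \frac{1}{-2 - 9} = \frac{1}{-11} = - \frac{1}{11} \approx -0.090909$)
$U{\left(V,E \right)} = 54 + 6 V - \frac{6 E}{11}$ ($U{\left(V,E \right)} = 54 + 6 \left(V - \frac{E}{11}\right) = 54 - \left(- 6 V + \frac{6 E}{11}\right) = 54 + 6 V - \frac{6 E}{11}$)
$- U{\left(-58,-52 \right)} = - (54 + 6 \left(-58\right) - - \frac{312}{11}) = - (54 - 348 + \frac{312}{11}) = \left(-1\right) \left(- \frac{2922}{11}\right) = \frac{2922}{11}$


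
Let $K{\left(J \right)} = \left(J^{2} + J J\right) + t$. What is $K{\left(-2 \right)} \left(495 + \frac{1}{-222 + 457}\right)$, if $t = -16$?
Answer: $- \frac{930608}{235} \approx -3960.0$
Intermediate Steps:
$K{\left(J \right)} = -16 + 2 J^{2}$ ($K{\left(J \right)} = \left(J^{2} + J J\right) - 16 = \left(J^{2} + J^{2}\right) - 16 = 2 J^{2} - 16 = -16 + 2 J^{2}$)
$K{\left(-2 \right)} \left(495 + \frac{1}{-222 + 457}\right) = \left(-16 + 2 \left(-2\right)^{2}\right) \left(495 + \frac{1}{-222 + 457}\right) = \left(-16 + 2 \cdot 4\right) \left(495 + \frac{1}{235}\right) = \left(-16 + 8\right) \left(495 + \frac{1}{235}\right) = \left(-8\right) \frac{116326}{235} = - \frac{930608}{235}$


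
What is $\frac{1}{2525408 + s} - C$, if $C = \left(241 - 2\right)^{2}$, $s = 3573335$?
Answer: $- \frac{348366298902}{6098743} \approx -57121.0$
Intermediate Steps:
$C = 57121$ ($C = 239^{2} = 57121$)
$\frac{1}{2525408 + s} - C = \frac{1}{2525408 + 3573335} - 57121 = \frac{1}{6098743} - 57121 = - \frac{348366298902}{6098743}$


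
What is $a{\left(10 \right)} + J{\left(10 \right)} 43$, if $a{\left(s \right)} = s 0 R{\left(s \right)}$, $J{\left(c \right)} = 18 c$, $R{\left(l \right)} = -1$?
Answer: $7740$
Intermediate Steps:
$a{\left(s \right)} = 0$ ($a{\left(s \right)} = s 0 \left(-1\right) = 0 \left(-1\right) = 0$)
$a{\left(10 \right)} + J{\left(10 \right)} 43 = 0 + 18 \cdot 10 \cdot 43 = 0 + 180 \cdot 43 = 0 + 7740 = 7740$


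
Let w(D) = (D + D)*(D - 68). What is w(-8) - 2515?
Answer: -1299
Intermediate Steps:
w(D) = 2*D*(-68 + D) (w(D) = (2*D)*(-68 + D) = 2*D*(-68 + D))
w(-8) - 2515 = 2*(-8)*(-68 - 8) - 2515 = 2*(-8)*(-76) - 2515 = 1216 - 2515 = -1299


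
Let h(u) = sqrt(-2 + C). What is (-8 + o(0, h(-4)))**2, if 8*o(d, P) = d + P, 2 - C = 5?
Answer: (64 - I*sqrt(5))**2/64 ≈ 63.922 - 4.4721*I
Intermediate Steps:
C = -3 (C = 2 - 1*5 = 2 - 5 = -3)
h(u) = I*sqrt(5) (h(u) = sqrt(-2 - 3) = sqrt(-5) = I*sqrt(5))
o(d, P) = P/8 + d/8 (o(d, P) = (d + P)/8 = (P + d)/8 = P/8 + d/8)
(-8 + o(0, h(-4)))**2 = (-8 + ((I*sqrt(5))/8 + (1/8)*0))**2 = (-8 + (I*sqrt(5)/8 + 0))**2 = (-8 + I*sqrt(5)/8)**2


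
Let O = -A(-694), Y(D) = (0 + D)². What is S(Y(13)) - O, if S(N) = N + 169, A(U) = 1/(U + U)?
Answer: 469143/1388 ≈ 338.00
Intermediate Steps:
A(U) = 1/(2*U)
Y(D) = D²
O = 1/1388 (O = -1/(2*(-694)) = -(-1)/(2*694) = -1*(-1/1388) = 1/1388 ≈ 0.00072046)
S(N) = 169 + N
S(Y(13)) - O = (169 + 13²) - 1*1/1388 = (169 + 169) - 1/1388 = 338 - 1/1388 = 469143/1388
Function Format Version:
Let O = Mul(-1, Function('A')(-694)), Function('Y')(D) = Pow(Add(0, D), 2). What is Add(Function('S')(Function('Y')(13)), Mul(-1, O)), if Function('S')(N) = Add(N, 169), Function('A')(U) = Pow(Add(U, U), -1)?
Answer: Rational(469143, 1388) ≈ 338.00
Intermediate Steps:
Function('A')(U) = Mul(Rational(1, 2), Pow(U, -1)) (Function('A')(U) = Pow(Mul(2, U), -1) = Mul(Rational(1, 2), Pow(U, -1)))
Function('Y')(D) = Pow(D, 2)
O = Rational(1, 1388) (O = Mul(-1, Mul(Rational(1, 2), Pow(-694, -1))) = Mul(-1, Mul(Rational(1, 2), Rational(-1, 694))) = Mul(-1, Rational(-1, 1388)) = Rational(1, 1388) ≈ 0.00072046)
Function('S')(N) = Add(169, N)
Add(Function('S')(Function('Y')(13)), Mul(-1, O)) = Add(Add(169, Pow(13, 2)), Mul(-1, Rational(1, 1388))) = Add(Add(169, 169), Rational(-1, 1388)) = Add(338, Rational(-1, 1388)) = Rational(469143, 1388)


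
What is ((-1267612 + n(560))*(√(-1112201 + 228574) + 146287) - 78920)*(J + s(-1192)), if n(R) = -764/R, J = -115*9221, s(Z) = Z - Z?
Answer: 5505878474749065491/28 + 37637494319293*I*√883627/28 ≈ 1.9664e+17 + 1.2636e+15*I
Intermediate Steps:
s(Z) = 0
J = -1060415
((-1267612 + n(560))*(√(-1112201 + 228574) + 146287) - 78920)*(J + s(-1192)) = ((-1267612 - 764/560)*(√(-1112201 + 228574) + 146287) - 78920)*(-1060415 + 0) = ((-1267612 - 764*1/560)*(√(-883627) + 146287) - 78920)*(-1060415) = ((-1267612 - 191/140)*(I*√883627 + 146287) - 78920)*(-1060415) = (-177465871*(146287 + I*√883627)/140 - 78920)*(-1060415) = ((-25960949870977/140 - 177465871*I*√883627/140) - 78920)*(-1060415) = (-25960960919777/140 - 177465871*I*√883627/140)*(-1060415) = 5505878474749065491/28 + 37637494319293*I*√883627/28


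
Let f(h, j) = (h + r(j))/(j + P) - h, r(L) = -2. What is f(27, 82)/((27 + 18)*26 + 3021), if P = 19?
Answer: -2702/423291 ≈ -0.0063833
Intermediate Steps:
f(h, j) = -h + (-2 + h)/(19 + j) (f(h, j) = (h - 2)/(j + 19) - h = (-2 + h)/(19 + j) - h = -h + (-2 + h)/(19 + j))
f(27, 82)/((27 + 18)*26 + 3021) = ((-2 - 18*27 - 1*27*82)/(19 + 82))/((27 + 18)*26 + 3021) = ((-2 - 486 - 2214)/101)/(45*26 + 3021) = ((1/101)*(-2702))/(1170 + 3021) = -2702/101/4191 = -2702/101*1/4191 = -2702/423291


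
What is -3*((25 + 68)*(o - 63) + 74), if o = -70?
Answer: 36885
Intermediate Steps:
-3*((25 + 68)*(o - 63) + 74) = -3*((25 + 68)*(-70 - 63) + 74) = -3*(93*(-133) + 74) = -3*(-12369 + 74) = -3*(-12295) = 36885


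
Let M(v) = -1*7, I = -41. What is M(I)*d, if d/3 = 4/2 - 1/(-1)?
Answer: -63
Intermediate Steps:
d = 9 (d = 3*(4/2 - 1/(-1)) = 3*(4*(1/2) - 1*(-1)) = 3*(2 + 1) = 3*3 = 9)
M(v) = -7
M(I)*d = -7*9 = -63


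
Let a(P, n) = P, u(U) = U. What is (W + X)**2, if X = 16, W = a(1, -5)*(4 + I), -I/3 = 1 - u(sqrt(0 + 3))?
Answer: 316 + 102*sqrt(3) ≈ 492.67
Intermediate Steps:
I = -3 + 3*sqrt(3) (I = -3*(1 - sqrt(0 + 3)) = -3*(1 - sqrt(3)) = -3 + 3*sqrt(3) ≈ 2.1962)
W = 1 + 3*sqrt(3) (W = 1*(4 + (-3 + 3*sqrt(3))) = 1*(1 + 3*sqrt(3)) = 1 + 3*sqrt(3) ≈ 6.1962)
(W + X)**2 = ((1 + 3*sqrt(3)) + 16)**2 = (17 + 3*sqrt(3))**2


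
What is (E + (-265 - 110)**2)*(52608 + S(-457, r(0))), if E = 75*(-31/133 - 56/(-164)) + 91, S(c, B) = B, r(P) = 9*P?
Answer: 40369731149184/5453 ≈ 7.4032e+9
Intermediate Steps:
E = 540548/5453 (E = 75*(-31*1/133 - 56*(-1/164)) + 91 = 75*(-31/133 + 14/41) + 91 = 75*(591/5453) + 91 = 44325/5453 + 91 = 540548/5453 ≈ 99.129)
(E + (-265 - 110)**2)*(52608 + S(-457, r(0))) = (540548/5453 + (-265 - 110)**2)*(52608 + 9*0) = (540548/5453 + (-375)**2)*(52608 + 0) = (540548/5453 + 140625)*52608 = (767368673/5453)*52608 = 40369731149184/5453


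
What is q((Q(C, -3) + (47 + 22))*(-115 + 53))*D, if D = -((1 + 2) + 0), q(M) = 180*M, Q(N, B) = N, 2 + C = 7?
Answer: 2477520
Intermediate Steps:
C = 5 (C = -2 + 7 = 5)
D = -3 (D = -(3 + 0) = -1*3 = -3)
q((Q(C, -3) + (47 + 22))*(-115 + 53))*D = (180*((5 + (47 + 22))*(-115 + 53)))*(-3) = (180*((5 + 69)*(-62)))*(-3) = (180*(74*(-62)))*(-3) = (180*(-4588))*(-3) = -825840*(-3) = 2477520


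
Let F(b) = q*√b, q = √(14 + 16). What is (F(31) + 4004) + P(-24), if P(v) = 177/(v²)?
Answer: 768827/192 + √930 ≈ 4034.8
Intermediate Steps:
q = √30 ≈ 5.4772
P(v) = 177/v²
F(b) = √30*√b
(F(31) + 4004) + P(-24) = (√30*√31 + 4004) + 177/(-24)² = (√930 + 4004) + 177*(1/576) = (4004 + √930) + 59/192 = 768827/192 + √930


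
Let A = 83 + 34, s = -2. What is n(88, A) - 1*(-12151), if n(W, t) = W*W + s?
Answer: 19893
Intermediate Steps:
A = 117
n(W, t) = -2 + W² (n(W, t) = W*W - 2 = W² - 2 = -2 + W²)
n(88, A) - 1*(-12151) = (-2 + 88²) - 1*(-12151) = (-2 + 7744) + 12151 = 7742 + 12151 = 19893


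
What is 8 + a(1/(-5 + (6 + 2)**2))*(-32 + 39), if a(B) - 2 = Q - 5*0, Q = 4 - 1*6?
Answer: 8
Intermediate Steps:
Q = -2 (Q = 4 - 6 = -2)
a(B) = 0 (a(B) = 2 + (-2 - 5*0) = 2 + (-2 + 0) = 2 - 2 = 0)
8 + a(1/(-5 + (6 + 2)**2))*(-32 + 39) = 8 + 0*(-32 + 39) = 8 + 0*7 = 8 + 0 = 8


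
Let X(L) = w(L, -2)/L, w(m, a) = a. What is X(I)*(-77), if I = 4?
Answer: 77/2 ≈ 38.500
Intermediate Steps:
X(L) = -2/L
X(I)*(-77) = -2/4*(-77) = -2*1/4*(-77) = -1/2*(-77) = 77/2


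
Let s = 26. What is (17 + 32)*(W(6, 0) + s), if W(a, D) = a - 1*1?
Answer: 1519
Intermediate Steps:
W(a, D) = -1 + a (W(a, D) = a - 1 = -1 + a)
(17 + 32)*(W(6, 0) + s) = (17 + 32)*((-1 + 6) + 26) = 49*(5 + 26) = 49*31 = 1519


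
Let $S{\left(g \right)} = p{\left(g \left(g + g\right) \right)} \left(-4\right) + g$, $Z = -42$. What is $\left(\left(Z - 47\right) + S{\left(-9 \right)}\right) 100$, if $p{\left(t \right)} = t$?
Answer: $-74600$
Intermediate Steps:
$S{\left(g \right)} = g - 8 g^{2}$ ($S{\left(g \right)} = g \left(g + g\right) \left(-4\right) + g = g 2 g \left(-4\right) + g = 2 g^{2} \left(-4\right) + g = - 8 g^{2} + g = g - 8 g^{2}$)
$\left(\left(Z - 47\right) + S{\left(-9 \right)}\right) 100 = \left(\left(-42 - 47\right) - 9 \left(1 - -72\right)\right) 100 = \left(\left(-42 - 47\right) - 9 \left(1 + 72\right)\right) 100 = \left(-89 - 657\right) 100 = \left(-746\right) 100 = -74600$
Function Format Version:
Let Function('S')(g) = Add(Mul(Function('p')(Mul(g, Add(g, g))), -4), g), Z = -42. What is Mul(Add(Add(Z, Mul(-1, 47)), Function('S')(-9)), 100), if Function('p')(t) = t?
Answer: -74600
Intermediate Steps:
Function('S')(g) = Add(g, Mul(-8, Pow(g, 2))) (Function('S')(g) = Add(Mul(Mul(g, Add(g, g)), -4), g) = Add(Mul(Mul(g, Mul(2, g)), -4), g) = Add(Mul(Mul(2, Pow(g, 2)), -4), g) = Add(Mul(-8, Pow(g, 2)), g) = Add(g, Mul(-8, Pow(g, 2))))
Mul(Add(Add(Z, Mul(-1, 47)), Function('S')(-9)), 100) = Mul(Add(Add(-42, Mul(-1, 47)), Mul(-9, Add(1, Mul(-8, -9)))), 100) = Mul(Add(Add(-42, -47), Mul(-9, Add(1, 72))), 100) = Mul(Add(-89, Mul(-9, 73)), 100) = Mul(Add(-89, -657), 100) = Mul(-746, 100) = -74600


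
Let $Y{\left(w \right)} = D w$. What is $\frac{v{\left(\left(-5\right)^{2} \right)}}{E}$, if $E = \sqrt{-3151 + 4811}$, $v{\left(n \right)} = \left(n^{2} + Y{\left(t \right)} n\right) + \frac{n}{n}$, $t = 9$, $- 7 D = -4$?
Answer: $\frac{2641 \sqrt{415}}{2905} \approx 18.52$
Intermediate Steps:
$D = \frac{4}{7}$ ($D = \left(- \frac{1}{7}\right) \left(-4\right) = \frac{4}{7} \approx 0.57143$)
$Y{\left(w \right)} = \frac{4 w}{7}$
$v{\left(n \right)} = 1 + n^{2} + \frac{36 n}{7}$ ($v{\left(n \right)} = \left(n^{2} + \frac{4}{7} \cdot 9 n\right) + \frac{n}{n} = \left(n^{2} + \frac{36 n}{7}\right) + 1 = 1 + n^{2} + \frac{36 n}{7}$)
$E = 2 \sqrt{415}$ ($E = \sqrt{1660} = 2 \sqrt{415} \approx 40.743$)
$\frac{v{\left(\left(-5\right)^{2} \right)}}{E} = \frac{1 + \left(\left(-5\right)^{2}\right)^{2} + \frac{36 \left(-5\right)^{2}}{7}}{2 \sqrt{415}} = \left(1 + 25^{2} + \frac{36}{7} \cdot 25\right) \frac{\sqrt{415}}{830} = \left(1 + 625 + \frac{900}{7}\right) \frac{\sqrt{415}}{830} = \frac{5282 \frac{\sqrt{415}}{830}}{7} = \frac{2641 \sqrt{415}}{2905}$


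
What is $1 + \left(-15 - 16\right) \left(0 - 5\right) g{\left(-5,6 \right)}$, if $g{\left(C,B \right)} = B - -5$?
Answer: $1706$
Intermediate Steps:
$g{\left(C,B \right)} = 5 + B$ ($g{\left(C,B \right)} = B + 5 = 5 + B$)
$1 + \left(-15 - 16\right) \left(0 - 5\right) g{\left(-5,6 \right)} = 1 + \left(-15 - 16\right) \left(0 - 5\right) \left(5 + 6\right) = 1 + \left(-31\right) \left(-5\right) 11 = 1 + 155 \cdot 11 = 1 + 1705 = 1706$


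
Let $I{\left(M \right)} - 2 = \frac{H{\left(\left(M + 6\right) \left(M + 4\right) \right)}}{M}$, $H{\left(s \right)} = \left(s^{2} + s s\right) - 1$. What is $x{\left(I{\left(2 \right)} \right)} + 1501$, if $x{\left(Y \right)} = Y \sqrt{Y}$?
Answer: $1501 + \frac{4611 \sqrt{9222}}{4} \approx 1.122 \cdot 10^{5}$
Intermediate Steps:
$H{\left(s \right)} = -1 + 2 s^{2}$ ($H{\left(s \right)} = \left(s^{2} + s^{2}\right) - 1 = 2 s^{2} - 1 = -1 + 2 s^{2}$)
$I{\left(M \right)} = 2 + \frac{-1 + 2 \left(4 + M\right)^{2} \left(6 + M\right)^{2}}{M}$ ($I{\left(M \right)} = 2 + \frac{-1 + 2 \left(\left(M + 6\right) \left(M + 4\right)\right)^{2}}{M} = 2 + \frac{-1 + 2 \left(\left(6 + M\right) \left(4 + M\right)\right)^{2}}{M} = 2 + \frac{-1 + 2 \left(\left(4 + M\right) \left(6 + M\right)\right)^{2}}{M} = 2 + \frac{-1 + 2 \left(4 + M\right)^{2} \left(6 + M\right)^{2}}{M}$)
$x{\left(Y \right)} = Y^{\frac{3}{2}}$
$x{\left(I{\left(2 \right)} \right)} + 1501 = \left(\frac{-1 + 2 \cdot 2 + 2 \left(24 + 2^{2} + 10 \cdot 2\right)^{2}}{2}\right)^{\frac{3}{2}} + 1501 = \left(\frac{-1 + 4 + 2 \left(24 + 4 + 20\right)^{2}}{2}\right)^{\frac{3}{2}} + 1501 = \left(\frac{-1 + 4 + 2 \cdot 48^{2}}{2}\right)^{\frac{3}{2}} + 1501 = \left(\frac{-1 + 4 + 2 \cdot 2304}{2}\right)^{\frac{3}{2}} + 1501 = \left(\frac{-1 + 4 + 4608}{2}\right)^{\frac{3}{2}} + 1501 = \left(\frac{1}{2} \cdot 4611\right)^{\frac{3}{2}} + 1501 = \left(\frac{4611}{2}\right)^{\frac{3}{2}} + 1501 = \frac{4611 \sqrt{9222}}{4} + 1501 = 1501 + \frac{4611 \sqrt{9222}}{4}$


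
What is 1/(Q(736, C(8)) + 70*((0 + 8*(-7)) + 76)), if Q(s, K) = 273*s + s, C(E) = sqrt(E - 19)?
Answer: 1/203064 ≈ 4.9246e-6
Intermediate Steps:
C(E) = sqrt(-19 + E)
Q(s, K) = 274*s
1/(Q(736, C(8)) + 70*((0 + 8*(-7)) + 76)) = 1/(274*736 + 70*((0 + 8*(-7)) + 76)) = 1/(201664 + 70*((0 - 56) + 76)) = 1/(201664 + 70*(-56 + 76)) = 1/(201664 + 70*20) = 1/(201664 + 1400) = 1/203064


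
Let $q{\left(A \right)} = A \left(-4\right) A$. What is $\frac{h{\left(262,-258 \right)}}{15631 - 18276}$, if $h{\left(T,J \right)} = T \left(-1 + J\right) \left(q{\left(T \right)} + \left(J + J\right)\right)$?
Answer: $- \frac{18667192936}{2645} \approx -7.0575 \cdot 10^{6}$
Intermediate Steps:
$q{\left(A \right)} = - 4 A^{2}$ ($q{\left(A \right)} = - 4 A A = - 4 A^{2}$)
$h{\left(T,J \right)} = T \left(-1 + J\right) \left(- 4 T^{2} + 2 J\right)$ ($h{\left(T,J \right)} = T \left(-1 + J\right) \left(- 4 T^{2} + \left(J + J\right)\right) = T \left(-1 + J\right) \left(- 4 T^{2} + 2 J\right)$)
$\frac{h{\left(262,-258 \right)}}{15631 - 18276} = \frac{2 \cdot 262 \left(\left(-258\right)^{2} - -258 + 2 \cdot 262^{2} - - 516 \cdot 262^{2}\right)}{15631 - 18276} = \frac{2 \cdot 262 \left(66564 + 258 + 2 \cdot 68644 - \left(-516\right) 68644\right)}{15631 - 18276} = \frac{2 \cdot 262 \left(66564 + 258 + 137288 + 35420304\right)}{-2645} = 2 \cdot 262 \cdot 35624414 \left(- \frac{1}{2645}\right) = 18667192936 \left(- \frac{1}{2645}\right) = - \frac{18667192936}{2645}$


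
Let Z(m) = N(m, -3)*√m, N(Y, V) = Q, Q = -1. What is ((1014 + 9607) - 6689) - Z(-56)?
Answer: 3932 + 2*I*√14 ≈ 3932.0 + 7.4833*I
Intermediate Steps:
N(Y, V) = -1
Z(m) = -√m
((1014 + 9607) - 6689) - Z(-56) = ((1014 + 9607) - 6689) - (-1)*√(-56) = (10621 - 6689) - (-1)*2*I*√14 = 3932 - (-2)*I*√14 = 3932 + 2*I*√14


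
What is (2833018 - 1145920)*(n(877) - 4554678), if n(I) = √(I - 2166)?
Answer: -7684188144444 + 1687098*I*√1289 ≈ -7.6842e+12 + 6.0571e+7*I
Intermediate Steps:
n(I) = √(-2166 + I)
(2833018 - 1145920)*(n(877) - 4554678) = (2833018 - 1145920)*(√(-2166 + 877) - 4554678) = 1687098*(√(-1289) - 4554678) = 1687098*(I*√1289 - 4554678) = 1687098*(-4554678 + I*√1289) = -7684188144444 + 1687098*I*√1289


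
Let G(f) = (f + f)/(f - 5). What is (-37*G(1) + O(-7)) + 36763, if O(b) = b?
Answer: 73549/2 ≈ 36775.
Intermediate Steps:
G(f) = 2*f/(-5 + f) (G(f) = (2*f)/(-5 + f) = 2*f/(-5 + f))
(-37*G(1) + O(-7)) + 36763 = (-74/(-5 + 1) - 7) + 36763 = (-74/(-4) - 7) + 36763 = (-74*(-1)/4 - 7) + 36763 = (-37*(-½) - 7) + 36763 = (37/2 - 7) + 36763 = 23/2 + 36763 = 73549/2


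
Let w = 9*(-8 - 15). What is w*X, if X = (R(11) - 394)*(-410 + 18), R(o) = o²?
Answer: -22152312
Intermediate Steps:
X = 107016 (X = (11² - 394)*(-410 + 18) = (121 - 394)*(-392) = -273*(-392) = 107016)
w = -207 (w = 9*(-23) = -207)
w*X = -207*107016 = -22152312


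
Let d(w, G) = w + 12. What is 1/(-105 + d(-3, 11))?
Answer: -1/96 ≈ -0.010417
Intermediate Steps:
d(w, G) = 12 + w
1/(-105 + d(-3, 11)) = 1/(-105 + (12 - 3)) = 1/(-105 + 9) = 1/(-96) = -1/96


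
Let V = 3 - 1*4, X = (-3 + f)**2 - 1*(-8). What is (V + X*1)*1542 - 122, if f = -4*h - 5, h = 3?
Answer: 627472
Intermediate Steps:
f = -17 (f = -4*3 - 5 = -12 - 5 = -17)
X = 408 (X = (-3 - 17)**2 - 1*(-8) = (-20)**2 + 8 = 400 + 8 = 408)
V = -1 (V = 3 - 4 = -1)
(V + X*1)*1542 - 122 = (-1 + 408*1)*1542 - 122 = (-1 + 408)*1542 - 122 = 407*1542 - 122 = 627594 - 122 = 627472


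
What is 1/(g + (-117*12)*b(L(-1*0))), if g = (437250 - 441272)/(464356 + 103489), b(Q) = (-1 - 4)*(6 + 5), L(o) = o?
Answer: 567845/43848986878 ≈ 1.2950e-5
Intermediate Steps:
b(Q) = -55 (b(Q) = -5*11 = -55)
g = -4022/567845 ≈ -0.0070829
1/(g + (-117*12)*b(L(-1*0))) = 1/(-4022/567845 - 117*12*(-55)) = 1/(-4022/567845 - 1404*(-55)) = 1/(-4022/567845 + 77220) = 1/(43848986878/567845) = 567845/43848986878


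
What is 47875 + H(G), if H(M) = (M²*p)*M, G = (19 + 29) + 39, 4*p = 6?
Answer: 2071259/2 ≈ 1.0356e+6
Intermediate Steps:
p = 3/2 (p = (¼)*6 = 3/2 ≈ 1.5000)
G = 87 (G = 48 + 39 = 87)
H(M) = 3*M³/2 (H(M) = (M²*(3/2))*M = (3*M²/2)*M = 3*M³/2)
47875 + H(G) = 47875 + (3/2)*87³ = 47875 + (3/2)*658503 = 47875 + 1975509/2 = 2071259/2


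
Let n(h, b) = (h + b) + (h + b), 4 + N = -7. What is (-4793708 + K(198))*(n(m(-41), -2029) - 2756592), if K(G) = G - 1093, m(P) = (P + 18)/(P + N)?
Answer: 344141629794831/26 ≈ 1.3236e+13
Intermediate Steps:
N = -11 (N = -4 - 7 = -11)
m(P) = (18 + P)/(-11 + P) (m(P) = (P + 18)/(P - 11) = (18 + P)/(-11 + P))
K(G) = -1093 + G
n(h, b) = 2*b + 2*h (n(h, b) = (b + h) + (b + h) = 2*b + 2*h)
(-4793708 + K(198))*(n(m(-41), -2029) - 2756592) = (-4793708 + (-1093 + 198))*((2*(-2029) + 2*((18 - 41)/(-11 - 41))) - 2756592) = (-4793708 - 895)*((-4058 + 2*(-23/(-52))) - 2756592) = -4794603*((-4058 + 2*(-1/52*(-23))) - 2756592) = -4794603*((-4058 + 2*(23/52)) - 2756592) = -4794603*((-4058 + 23/26) - 2756592) = -4794603*(-105485/26 - 2756592) = -4794603*(-71776877/26) = 344141629794831/26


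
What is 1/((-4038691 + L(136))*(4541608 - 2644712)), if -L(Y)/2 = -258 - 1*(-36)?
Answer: -1/7660134581312 ≈ -1.3055e-13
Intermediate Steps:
L(Y) = 444 (L(Y) = -2*(-258 - 1*(-36)) = -2*(-258 + 36) = -2*(-222) = 444)
1/((-4038691 + L(136))*(4541608 - 2644712)) = 1/((-4038691 + 444)*(4541608 - 2644712)) = 1/(-4038247*1896896) = 1/(-7660134581312) = -1/7660134581312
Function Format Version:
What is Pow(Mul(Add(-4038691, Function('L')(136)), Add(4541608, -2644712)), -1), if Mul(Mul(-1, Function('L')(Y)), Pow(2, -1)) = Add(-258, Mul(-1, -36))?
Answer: Rational(-1, 7660134581312) ≈ -1.3055e-13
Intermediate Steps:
Function('L')(Y) = 444 (Function('L')(Y) = Mul(-2, Add(-258, Mul(-1, -36))) = Mul(-2, Add(-258, 36)) = Mul(-2, -222) = 444)
Pow(Mul(Add(-4038691, Function('L')(136)), Add(4541608, -2644712)), -1) = Pow(Mul(Add(-4038691, 444), Add(4541608, -2644712)), -1) = Pow(Mul(-4038247, 1896896), -1) = Pow(-7660134581312, -1) = Rational(-1, 7660134581312)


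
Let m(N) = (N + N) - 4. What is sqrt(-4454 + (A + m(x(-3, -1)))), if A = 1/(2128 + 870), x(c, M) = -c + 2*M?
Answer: 9*I*sqrt(494451146)/2998 ≈ 66.753*I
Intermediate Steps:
A = 1/2998 ≈ 0.00033356
m(N) = -4 + 2*N (m(N) = 2*N - 4 = -4 + 2*N)
sqrt(-4454 + (A + m(x(-3, -1)))) = sqrt(-4454 + (1/2998 + (-4 + 2*(-1*(-3) + 2*(-1))))) = sqrt(-4454 + (1/2998 + (-4 + 2*(3 - 2)))) = sqrt(-4454 + (1/2998 + (-4 + 2*1))) = sqrt(-4454 + (1/2998 + (-4 + 2))) = sqrt(-4454 + (1/2998 - 2)) = sqrt(-4454 - 5995/2998) = sqrt(-13359087/2998) = 9*I*sqrt(494451146)/2998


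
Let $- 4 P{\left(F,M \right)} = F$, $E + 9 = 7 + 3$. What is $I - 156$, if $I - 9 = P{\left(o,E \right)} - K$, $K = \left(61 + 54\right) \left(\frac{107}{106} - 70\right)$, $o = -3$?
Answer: $\frac{1650985}{212} \approx 7787.7$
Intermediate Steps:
$E = 1$ ($E = -9 + \left(7 + 3\right) = -9 + 10 = 1$)
$P{\left(F,M \right)} = - \frac{F}{4}$
$K = - \frac{840995}{106}$ ($K = 115 \left(107 \cdot \frac{1}{106} - 70\right) = 115 \left(\frac{107}{106} - 70\right) = 115 \left(- \frac{7313}{106}\right) = - \frac{840995}{106} \approx -7933.9$)
$I = \frac{1684057}{212}$ ($I = 9 - - \frac{1682149}{212} = 9 + \left(\frac{3}{4} + \frac{840995}{106}\right) = 9 + \frac{1682149}{212} = \frac{1684057}{212} \approx 7943.7$)
$I - 156 = \frac{1684057}{212} - 156 = \frac{1650985}{212}$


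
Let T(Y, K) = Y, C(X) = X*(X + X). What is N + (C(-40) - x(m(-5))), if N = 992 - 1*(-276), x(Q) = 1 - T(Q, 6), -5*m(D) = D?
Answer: 4468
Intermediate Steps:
C(X) = 2*X**2 (C(X) = X*(2*X) = 2*X**2)
m(D) = -D/5
x(Q) = 1 - Q
N = 1268 (N = 992 + 276 = 1268)
N + (C(-40) - x(m(-5))) = 1268 + (2*(-40)**2 - (1 - (-1)*(-5)/5)) = 1268 + (2*1600 - (1 - 1*1)) = 1268 + (3200 - (1 - 1)) = 1268 + (3200 - 1*0) = 1268 + (3200 + 0) = 1268 + 3200 = 4468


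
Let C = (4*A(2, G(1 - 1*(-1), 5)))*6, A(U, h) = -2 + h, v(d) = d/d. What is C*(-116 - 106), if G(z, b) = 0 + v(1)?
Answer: 5328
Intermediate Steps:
v(d) = 1
G(z, b) = 1 (G(z, b) = 0 + 1 = 1)
C = -24 (C = (4*(-2 + 1))*6 = (4*(-1))*6 = -4*6 = -24)
C*(-116 - 106) = -24*(-116 - 106) = -24*(-222) = 5328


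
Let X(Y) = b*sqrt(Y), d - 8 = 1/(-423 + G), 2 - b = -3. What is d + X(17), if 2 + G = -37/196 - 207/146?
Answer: 48816788/6103887 + 5*sqrt(17) ≈ 28.613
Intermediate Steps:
b = 5 (b = 2 - 1*(-3) = 2 + 3 = 5)
G = -51603/14308 (G = -2 + (-37/196 - 207/146) = -2 - 22987/14308 = -51603/14308 ≈ -3.6066)
d = 48816788/6103887 (d = 8 + 1/(-423 - 51603/14308) = 8 + 1/(-6103887/14308) = 8 - 14308/6103887 = 48816788/6103887 ≈ 7.9977)
X(Y) = 5*sqrt(Y)
d + X(17) = 48816788/6103887 + 5*sqrt(17)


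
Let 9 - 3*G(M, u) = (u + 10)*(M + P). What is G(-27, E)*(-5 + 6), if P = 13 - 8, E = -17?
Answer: -145/3 ≈ -48.333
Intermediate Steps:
P = 5
G(M, u) = 3 - (5 + M)*(10 + u)/3 (G(M, u) = 3 - (u + 10)*(M + 5)/3 = 3 - (10 + u)*(5 + M)/3 = 3 - (5 + M)*(10 + u)/3)
G(-27, E)*(-5 + 6) = (-41/3 - 10/3*(-27) - 5/3*(-17) - 1/3*(-27)*(-17))*(-5 + 6) = (-41/3 + 90 + 85/3 - 153)*1 = -145/3*1 = -145/3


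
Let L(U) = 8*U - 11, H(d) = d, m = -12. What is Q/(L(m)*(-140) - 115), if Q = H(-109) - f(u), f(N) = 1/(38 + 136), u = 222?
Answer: -18967/2586510 ≈ -0.0073330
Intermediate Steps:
L(U) = -11 + 8*U
f(N) = 1/174
Q = -18967/174 (Q = -109 - 1*1/174 = -109 - 1/174 = -18967/174 ≈ -109.01)
Q/(L(m)*(-140) - 115) = -18967/(174*((-11 + 8*(-12))*(-140) - 115)) = -18967/(174*((-11 - 96)*(-140) - 115)) = -18967/(174*(-107*(-140) - 115)) = -18967/(174*(14980 - 115)) = -18967/174/14865 = -18967/174*1/14865 = -18967/2586510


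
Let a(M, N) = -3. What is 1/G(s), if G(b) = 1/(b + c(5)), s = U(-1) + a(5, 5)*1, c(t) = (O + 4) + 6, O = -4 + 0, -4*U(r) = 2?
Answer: 5/2 ≈ 2.5000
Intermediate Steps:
U(r) = -1/2 (U(r) = -1/4*2 = -1/2)
O = -4
c(t) = 6 (c(t) = (-4 + 4) + 6 = 0 + 6 = 6)
s = -7/2 (s = -1/2 - 3*1 = -1/2 - 3 = -7/2 ≈ -3.5000)
G(b) = 1/(6 + b) (G(b) = 1/(b + 6) = 1/(6 + b))
1/G(s) = 1/(1/(6 - 7/2)) = 1/(1/(5/2)) = 1/(2/5) = 5/2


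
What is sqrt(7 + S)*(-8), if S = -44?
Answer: -8*I*sqrt(37) ≈ -48.662*I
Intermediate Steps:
sqrt(7 + S)*(-8) = sqrt(7 - 44)*(-8) = sqrt(-37)*(-8) = (I*sqrt(37))*(-8) = -8*I*sqrt(37)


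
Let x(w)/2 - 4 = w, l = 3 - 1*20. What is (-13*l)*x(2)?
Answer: 2652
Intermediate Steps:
l = -17 (l = 3 - 20 = -17)
x(w) = 8 + 2*w
(-13*l)*x(2) = (-13*(-17))*(8 + 2*2) = 221*(8 + 4) = 221*12 = 2652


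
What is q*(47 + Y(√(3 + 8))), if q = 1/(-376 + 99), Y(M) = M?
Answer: -47/277 - √11/277 ≈ -0.18165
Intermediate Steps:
q = -1/277 (q = 1/(-277) = -1/277 ≈ -0.0036101)
q*(47 + Y(√(3 + 8))) = -(47 + √(3 + 8))/277 = -(47 + √11)/277 = -47/277 - √11/277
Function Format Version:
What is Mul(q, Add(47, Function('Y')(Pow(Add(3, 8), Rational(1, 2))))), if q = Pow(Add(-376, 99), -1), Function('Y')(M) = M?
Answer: Add(Rational(-47, 277), Mul(Rational(-1, 277), Pow(11, Rational(1, 2)))) ≈ -0.18165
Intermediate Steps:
q = Rational(-1, 277) (q = Pow(-277, -1) = Rational(-1, 277) ≈ -0.0036101)
Mul(q, Add(47, Function('Y')(Pow(Add(3, 8), Rational(1, 2))))) = Mul(Rational(-1, 277), Add(47, Pow(Add(3, 8), Rational(1, 2)))) = Mul(Rational(-1, 277), Add(47, Pow(11, Rational(1, 2)))) = Add(Rational(-47, 277), Mul(Rational(-1, 277), Pow(11, Rational(1, 2))))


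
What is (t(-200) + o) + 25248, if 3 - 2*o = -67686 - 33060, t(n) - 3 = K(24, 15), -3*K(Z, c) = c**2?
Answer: 151101/2 ≈ 75551.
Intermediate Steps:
K(Z, c) = -c**2/3
t(n) = -72 (t(n) = 3 - 1/3*15**2 = 3 - 1/3*225 = 3 - 75 = -72)
o = 100749/2 (o = 3/2 - (-67686 - 33060)/2 = 3/2 - 1/2*(-100746) = 3/2 + 50373 = 100749/2 ≈ 50375.)
(t(-200) + o) + 25248 = (-72 + 100749/2) + 25248 = 100605/2 + 25248 = 151101/2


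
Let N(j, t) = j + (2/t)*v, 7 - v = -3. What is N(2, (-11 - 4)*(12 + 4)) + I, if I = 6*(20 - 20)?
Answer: 23/12 ≈ 1.9167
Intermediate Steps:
v = 10 (v = 7 - 1*(-3) = 7 + 3 = 10)
N(j, t) = j + 20/t (N(j, t) = j + (2/t)*10 = j + 20/t)
I = 0 (I = 6*0 = 0)
N(2, (-11 - 4)*(12 + 4)) + I = (2 + 20/(((-11 - 4)*(12 + 4)))) + 0 = (2 + 20/((-15*16))) + 0 = (2 + 20/(-240)) + 0 = (2 + 20*(-1/240)) + 0 = (2 - 1/12) + 0 = 23/12 + 0 = 23/12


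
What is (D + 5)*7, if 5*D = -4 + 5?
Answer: 182/5 ≈ 36.400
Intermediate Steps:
D = ⅕ (D = (-4 + 5)/5 = (⅕)*1 = ⅕ ≈ 0.20000)
(D + 5)*7 = (⅕ + 5)*7 = (26/5)*7 = 182/5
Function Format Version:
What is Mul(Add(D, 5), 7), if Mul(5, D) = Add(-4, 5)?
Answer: Rational(182, 5) ≈ 36.400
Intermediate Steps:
D = Rational(1, 5) (D = Mul(Rational(1, 5), Add(-4, 5)) = Mul(Rational(1, 5), 1) = Rational(1, 5) ≈ 0.20000)
Mul(Add(D, 5), 7) = Mul(Add(Rational(1, 5), 5), 7) = Mul(Rational(26, 5), 7) = Rational(182, 5)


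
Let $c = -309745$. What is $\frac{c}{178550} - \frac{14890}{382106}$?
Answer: $- \frac{12101403247}{6822502630} \approx -1.7737$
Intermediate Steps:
$\frac{c}{178550} - \frac{14890}{382106} = - \frac{309745}{178550} - \frac{14890}{382106} = \left(-309745\right) \frac{1}{178550} - \frac{7445}{191053} = - \frac{61949}{35710} - \frac{7445}{191053} = - \frac{12101403247}{6822502630}$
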